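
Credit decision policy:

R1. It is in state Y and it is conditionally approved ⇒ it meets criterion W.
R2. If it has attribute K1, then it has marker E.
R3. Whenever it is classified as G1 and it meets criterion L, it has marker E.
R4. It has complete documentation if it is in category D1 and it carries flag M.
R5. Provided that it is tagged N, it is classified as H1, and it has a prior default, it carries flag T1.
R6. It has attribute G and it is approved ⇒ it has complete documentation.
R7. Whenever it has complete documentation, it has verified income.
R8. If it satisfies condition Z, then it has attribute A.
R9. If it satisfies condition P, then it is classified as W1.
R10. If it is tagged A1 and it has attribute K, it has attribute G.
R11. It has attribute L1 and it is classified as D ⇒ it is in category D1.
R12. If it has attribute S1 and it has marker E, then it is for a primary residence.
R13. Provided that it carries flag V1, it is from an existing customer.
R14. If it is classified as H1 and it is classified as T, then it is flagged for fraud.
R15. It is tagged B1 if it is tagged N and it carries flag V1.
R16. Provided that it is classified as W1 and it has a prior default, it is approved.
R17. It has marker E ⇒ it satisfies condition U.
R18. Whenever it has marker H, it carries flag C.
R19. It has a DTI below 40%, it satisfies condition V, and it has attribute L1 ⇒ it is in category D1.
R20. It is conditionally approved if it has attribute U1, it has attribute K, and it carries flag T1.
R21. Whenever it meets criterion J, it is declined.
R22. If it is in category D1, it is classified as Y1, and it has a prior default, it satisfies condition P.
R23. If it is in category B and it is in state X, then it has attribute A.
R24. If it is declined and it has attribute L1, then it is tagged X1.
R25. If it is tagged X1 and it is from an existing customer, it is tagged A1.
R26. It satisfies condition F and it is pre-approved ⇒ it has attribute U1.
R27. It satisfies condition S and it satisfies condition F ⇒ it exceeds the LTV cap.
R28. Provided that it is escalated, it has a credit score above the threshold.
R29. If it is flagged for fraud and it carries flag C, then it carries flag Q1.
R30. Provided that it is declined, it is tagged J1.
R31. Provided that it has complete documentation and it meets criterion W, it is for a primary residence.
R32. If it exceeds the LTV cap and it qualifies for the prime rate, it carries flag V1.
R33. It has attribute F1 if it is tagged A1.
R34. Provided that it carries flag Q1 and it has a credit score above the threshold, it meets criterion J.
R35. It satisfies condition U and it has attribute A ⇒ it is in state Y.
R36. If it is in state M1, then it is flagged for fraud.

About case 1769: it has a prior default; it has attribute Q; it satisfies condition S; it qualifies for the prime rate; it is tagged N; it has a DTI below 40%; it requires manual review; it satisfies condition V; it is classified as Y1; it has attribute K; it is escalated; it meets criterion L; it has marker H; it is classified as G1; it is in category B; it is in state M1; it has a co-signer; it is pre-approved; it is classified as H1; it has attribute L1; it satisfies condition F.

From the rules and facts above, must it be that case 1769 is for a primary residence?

No

Forward chaining from the given facts derives: has marker E, carries flag T1, satisfies condition U, carries flag C, is in category D1, satisfies condition P, has attribute U1, exceeds the LTV cap, has a credit score above the threshold, carries flag V1, is flagged for fraud, is classified as W1, is from an existing customer, is tagged B1, is approved, is conditionally approved, carries flag Q1, meets criterion J, is declined, is tagged X1, is tagged A1, is tagged J1, has attribute F1, has attribute G, has complete documentation, has verified income.
Rules concluding "it is for a primary residence": R12 needs "it has attribute S1"; R31 needs "it meets criterion W" — none of these are established.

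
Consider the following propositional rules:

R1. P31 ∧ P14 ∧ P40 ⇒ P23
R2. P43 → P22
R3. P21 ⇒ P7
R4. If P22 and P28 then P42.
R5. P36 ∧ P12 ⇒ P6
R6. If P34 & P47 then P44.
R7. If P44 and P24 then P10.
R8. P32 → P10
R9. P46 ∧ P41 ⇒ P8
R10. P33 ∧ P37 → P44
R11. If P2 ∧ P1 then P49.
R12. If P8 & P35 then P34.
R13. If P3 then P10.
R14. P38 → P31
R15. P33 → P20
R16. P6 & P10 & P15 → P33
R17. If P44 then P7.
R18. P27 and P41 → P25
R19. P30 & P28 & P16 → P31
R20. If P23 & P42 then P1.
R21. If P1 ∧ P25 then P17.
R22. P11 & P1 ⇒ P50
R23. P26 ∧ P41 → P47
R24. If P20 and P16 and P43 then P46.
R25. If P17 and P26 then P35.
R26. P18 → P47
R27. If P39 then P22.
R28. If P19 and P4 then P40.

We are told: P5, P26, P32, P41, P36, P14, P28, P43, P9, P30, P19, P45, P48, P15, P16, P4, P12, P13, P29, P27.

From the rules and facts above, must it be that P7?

P22  (by R2: P43)
P42  (by R4: P22, P28)
P6  (by R5: P36, P12)
P10  (by R8: P32)
P33  (by R16: P6, P10, P15)
P25  (by R18: P27, P41)
P31  (by R19: P30, P28, P16)
P47  (by R23: P26, P41)
P40  (by R28: P19, P4)
P23  (by R1: P31, P14, P40)
P20  (by R15: P33)
P1  (by R20: P23, P42)
P17  (by R21: P1, P25)
P46  (by R24: P20, P16, P43)
P35  (by R25: P17, P26)
P8  (by R9: P46, P41)
P34  (by R12: P8, P35)
P44  (by R6: P34, P47)
P7  (by R17: P44)

Yes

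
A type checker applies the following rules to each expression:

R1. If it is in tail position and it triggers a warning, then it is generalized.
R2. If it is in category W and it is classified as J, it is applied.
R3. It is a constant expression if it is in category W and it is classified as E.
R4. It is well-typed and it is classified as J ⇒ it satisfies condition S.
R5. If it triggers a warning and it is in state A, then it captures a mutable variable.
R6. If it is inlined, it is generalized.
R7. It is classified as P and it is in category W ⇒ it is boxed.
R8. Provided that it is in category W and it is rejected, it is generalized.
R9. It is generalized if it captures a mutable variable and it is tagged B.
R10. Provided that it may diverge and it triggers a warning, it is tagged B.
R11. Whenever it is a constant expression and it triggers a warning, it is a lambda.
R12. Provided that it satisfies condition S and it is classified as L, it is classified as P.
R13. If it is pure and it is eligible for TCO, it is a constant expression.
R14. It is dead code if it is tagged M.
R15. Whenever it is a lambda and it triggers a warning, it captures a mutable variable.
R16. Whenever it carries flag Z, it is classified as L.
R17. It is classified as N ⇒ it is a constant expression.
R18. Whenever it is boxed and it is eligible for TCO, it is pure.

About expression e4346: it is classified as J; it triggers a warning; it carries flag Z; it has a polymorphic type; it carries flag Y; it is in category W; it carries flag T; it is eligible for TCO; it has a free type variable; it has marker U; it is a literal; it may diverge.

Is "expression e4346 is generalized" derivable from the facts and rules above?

Forward chaining from the given facts derives: is applied, is tagged B, is classified as L.
Rules concluding "it is generalized": R1 needs "it is in tail position"; R6 needs "it is inlined"; R8 needs "it is rejected"; R9 needs "it captures a mutable variable" — none of these are established.

No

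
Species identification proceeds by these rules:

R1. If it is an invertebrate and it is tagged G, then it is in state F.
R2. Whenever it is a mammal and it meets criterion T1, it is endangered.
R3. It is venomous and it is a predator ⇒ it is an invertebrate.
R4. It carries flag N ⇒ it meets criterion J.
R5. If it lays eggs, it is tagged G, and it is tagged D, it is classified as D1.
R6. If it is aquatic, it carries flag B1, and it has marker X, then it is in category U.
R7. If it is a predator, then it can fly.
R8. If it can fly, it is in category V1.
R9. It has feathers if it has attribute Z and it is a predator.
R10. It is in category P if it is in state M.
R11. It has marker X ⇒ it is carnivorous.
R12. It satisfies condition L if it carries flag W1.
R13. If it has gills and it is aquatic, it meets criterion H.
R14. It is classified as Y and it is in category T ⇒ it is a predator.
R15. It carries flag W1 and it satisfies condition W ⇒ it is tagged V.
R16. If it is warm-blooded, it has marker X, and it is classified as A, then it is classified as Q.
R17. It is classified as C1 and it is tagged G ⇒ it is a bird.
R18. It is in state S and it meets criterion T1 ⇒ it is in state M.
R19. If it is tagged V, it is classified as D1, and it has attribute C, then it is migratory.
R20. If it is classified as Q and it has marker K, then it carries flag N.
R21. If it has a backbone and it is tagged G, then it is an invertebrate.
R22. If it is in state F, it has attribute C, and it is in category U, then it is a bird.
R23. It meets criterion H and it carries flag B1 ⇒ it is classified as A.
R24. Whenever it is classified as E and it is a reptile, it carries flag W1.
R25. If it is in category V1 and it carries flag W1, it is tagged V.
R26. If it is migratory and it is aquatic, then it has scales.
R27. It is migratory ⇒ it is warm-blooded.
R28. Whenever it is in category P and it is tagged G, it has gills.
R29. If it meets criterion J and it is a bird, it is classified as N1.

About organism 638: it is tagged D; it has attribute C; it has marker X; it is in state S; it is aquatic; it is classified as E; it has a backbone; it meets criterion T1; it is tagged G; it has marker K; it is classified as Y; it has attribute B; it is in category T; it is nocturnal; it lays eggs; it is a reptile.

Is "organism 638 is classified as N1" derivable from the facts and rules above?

Forward chaining from the given facts derives: is classified as D1, is carnivorous, is a predator, is in state M, is an invertebrate, carries flag W1, is in state F, can fly, is in category V1, is in category P, satisfies condition L, is tagged V, has gills, meets criterion H, is migratory, has scales, is warm-blooded.
The only rule concluding "it is classified as N1" is R29, which needs "it meets criterion J"; that is never established.

No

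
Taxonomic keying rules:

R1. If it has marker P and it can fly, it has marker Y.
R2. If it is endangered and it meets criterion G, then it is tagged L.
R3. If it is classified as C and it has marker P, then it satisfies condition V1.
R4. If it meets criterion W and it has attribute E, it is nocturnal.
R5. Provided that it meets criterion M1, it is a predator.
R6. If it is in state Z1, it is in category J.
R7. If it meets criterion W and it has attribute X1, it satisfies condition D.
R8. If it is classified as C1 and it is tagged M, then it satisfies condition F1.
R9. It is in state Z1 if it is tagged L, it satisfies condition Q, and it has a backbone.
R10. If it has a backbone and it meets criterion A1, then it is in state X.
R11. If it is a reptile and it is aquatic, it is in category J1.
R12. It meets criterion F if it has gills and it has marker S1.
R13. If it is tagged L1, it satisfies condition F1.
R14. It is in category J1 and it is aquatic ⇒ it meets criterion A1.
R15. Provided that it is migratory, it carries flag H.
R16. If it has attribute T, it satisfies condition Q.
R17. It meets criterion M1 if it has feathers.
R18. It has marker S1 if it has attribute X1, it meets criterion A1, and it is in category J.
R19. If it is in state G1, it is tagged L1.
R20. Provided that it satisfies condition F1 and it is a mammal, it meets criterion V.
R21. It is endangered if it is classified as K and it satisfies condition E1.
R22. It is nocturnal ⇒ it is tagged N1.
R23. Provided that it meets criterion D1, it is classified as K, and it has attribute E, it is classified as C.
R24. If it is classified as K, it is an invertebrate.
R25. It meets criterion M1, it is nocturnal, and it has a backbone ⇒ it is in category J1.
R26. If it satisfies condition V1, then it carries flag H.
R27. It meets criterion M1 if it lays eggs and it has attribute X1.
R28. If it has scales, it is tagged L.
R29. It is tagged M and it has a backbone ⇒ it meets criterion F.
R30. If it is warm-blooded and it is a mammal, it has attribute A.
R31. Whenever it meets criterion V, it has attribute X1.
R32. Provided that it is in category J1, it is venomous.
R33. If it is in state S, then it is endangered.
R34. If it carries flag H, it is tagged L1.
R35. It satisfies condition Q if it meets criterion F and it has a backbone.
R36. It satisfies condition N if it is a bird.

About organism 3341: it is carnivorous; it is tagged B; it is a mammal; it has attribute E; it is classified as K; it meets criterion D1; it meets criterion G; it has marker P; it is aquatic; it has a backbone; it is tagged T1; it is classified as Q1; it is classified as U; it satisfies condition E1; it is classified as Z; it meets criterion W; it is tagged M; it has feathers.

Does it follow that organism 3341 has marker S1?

Yes

By R4 (it meets criterion W, it has attribute E): it is nocturnal.
By R17 (it has feathers): it meets criterion M1.
By R21 (it is classified as K, it satisfies condition E1): it is endangered.
By R23 (it meets criterion D1, it is classified as K, it has attribute E): it is classified as C.
By R25 (it meets criterion M1, it is nocturnal, it has a backbone): it is in category J1.
By R29 (it is tagged M, it has a backbone): it meets criterion F.
By R35 (it meets criterion F, it has a backbone): it satisfies condition Q.
By R2 (it is endangered, it meets criterion G): it is tagged L.
By R3 (it is classified as C, it has marker P): it satisfies condition V1.
By R9 (it is tagged L, it satisfies condition Q, it has a backbone): it is in state Z1.
By R14 (it is in category J1, it is aquatic): it meets criterion A1.
By R26 (it satisfies condition V1): it carries flag H.
By R34 (it carries flag H): it is tagged L1.
By R6 (it is in state Z1): it is in category J.
By R13 (it is tagged L1): it satisfies condition F1.
By R20 (it satisfies condition F1, it is a mammal): it meets criterion V.
By R31 (it meets criterion V): it has attribute X1.
By R18 (it has attribute X1, it meets criterion A1, it is in category J): it has marker S1.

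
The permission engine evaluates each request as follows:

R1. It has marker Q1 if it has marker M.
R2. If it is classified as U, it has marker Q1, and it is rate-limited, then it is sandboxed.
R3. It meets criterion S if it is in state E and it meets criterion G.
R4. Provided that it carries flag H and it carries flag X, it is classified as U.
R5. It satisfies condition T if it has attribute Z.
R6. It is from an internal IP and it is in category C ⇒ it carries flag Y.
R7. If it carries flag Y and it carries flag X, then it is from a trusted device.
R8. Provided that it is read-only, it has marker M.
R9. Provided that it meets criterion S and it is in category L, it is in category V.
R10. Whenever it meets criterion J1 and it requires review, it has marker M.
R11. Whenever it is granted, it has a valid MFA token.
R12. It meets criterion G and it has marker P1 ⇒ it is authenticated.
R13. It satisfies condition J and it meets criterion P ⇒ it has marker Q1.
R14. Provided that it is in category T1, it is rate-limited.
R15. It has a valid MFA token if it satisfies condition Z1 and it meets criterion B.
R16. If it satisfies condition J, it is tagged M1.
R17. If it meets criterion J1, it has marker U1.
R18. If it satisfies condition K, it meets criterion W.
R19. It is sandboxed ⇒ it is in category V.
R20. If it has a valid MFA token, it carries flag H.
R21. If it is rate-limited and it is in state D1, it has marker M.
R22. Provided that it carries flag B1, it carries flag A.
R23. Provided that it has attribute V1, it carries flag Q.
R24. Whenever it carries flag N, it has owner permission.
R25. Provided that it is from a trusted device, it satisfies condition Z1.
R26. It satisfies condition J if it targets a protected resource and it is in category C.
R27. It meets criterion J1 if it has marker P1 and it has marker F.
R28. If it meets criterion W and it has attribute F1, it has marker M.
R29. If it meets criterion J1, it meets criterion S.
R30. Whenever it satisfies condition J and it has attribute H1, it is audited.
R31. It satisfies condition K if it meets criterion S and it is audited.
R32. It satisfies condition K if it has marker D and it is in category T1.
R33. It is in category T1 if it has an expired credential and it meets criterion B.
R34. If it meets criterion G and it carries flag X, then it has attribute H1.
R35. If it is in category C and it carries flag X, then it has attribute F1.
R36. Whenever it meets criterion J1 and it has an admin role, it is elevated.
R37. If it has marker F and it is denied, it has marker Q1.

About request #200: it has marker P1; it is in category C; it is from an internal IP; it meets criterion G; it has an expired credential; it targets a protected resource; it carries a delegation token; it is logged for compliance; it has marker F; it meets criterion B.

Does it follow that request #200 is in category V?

No

Forward chaining from the given facts derives: carries flag Y, is authenticated, satisfies condition J, meets criterion J1, meets criterion S, is in category T1, is rate-limited, is tagged M1, has marker U1.
Rules concluding "it is in category V": R9 needs "it is in category L"; R19 needs "it is sandboxed" — none of these are established.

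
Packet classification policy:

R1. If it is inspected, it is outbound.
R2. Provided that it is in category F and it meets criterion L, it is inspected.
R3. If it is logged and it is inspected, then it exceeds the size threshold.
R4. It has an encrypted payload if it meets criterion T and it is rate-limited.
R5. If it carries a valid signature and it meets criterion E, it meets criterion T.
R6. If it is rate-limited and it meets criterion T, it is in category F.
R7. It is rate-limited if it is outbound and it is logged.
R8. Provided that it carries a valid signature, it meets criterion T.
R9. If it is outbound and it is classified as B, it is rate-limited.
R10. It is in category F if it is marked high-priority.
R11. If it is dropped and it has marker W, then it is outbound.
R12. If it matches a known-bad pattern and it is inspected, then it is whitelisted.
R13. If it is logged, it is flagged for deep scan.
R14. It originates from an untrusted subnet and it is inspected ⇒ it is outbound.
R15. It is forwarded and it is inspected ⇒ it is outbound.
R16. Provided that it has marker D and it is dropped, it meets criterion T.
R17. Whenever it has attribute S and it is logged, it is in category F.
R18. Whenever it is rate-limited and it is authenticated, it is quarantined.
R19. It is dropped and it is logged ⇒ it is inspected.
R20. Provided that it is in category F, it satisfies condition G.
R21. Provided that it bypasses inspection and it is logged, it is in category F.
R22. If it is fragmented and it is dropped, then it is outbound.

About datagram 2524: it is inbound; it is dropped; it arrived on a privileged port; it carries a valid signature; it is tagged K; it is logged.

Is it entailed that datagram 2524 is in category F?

Yes

By R8 (it carries a valid signature): it meets criterion T.
By R19 (it is dropped, it is logged): it is inspected.
By R1 (it is inspected): it is outbound.
By R7 (it is outbound, it is logged): it is rate-limited.
By R6 (it is rate-limited, it meets criterion T): it is in category F.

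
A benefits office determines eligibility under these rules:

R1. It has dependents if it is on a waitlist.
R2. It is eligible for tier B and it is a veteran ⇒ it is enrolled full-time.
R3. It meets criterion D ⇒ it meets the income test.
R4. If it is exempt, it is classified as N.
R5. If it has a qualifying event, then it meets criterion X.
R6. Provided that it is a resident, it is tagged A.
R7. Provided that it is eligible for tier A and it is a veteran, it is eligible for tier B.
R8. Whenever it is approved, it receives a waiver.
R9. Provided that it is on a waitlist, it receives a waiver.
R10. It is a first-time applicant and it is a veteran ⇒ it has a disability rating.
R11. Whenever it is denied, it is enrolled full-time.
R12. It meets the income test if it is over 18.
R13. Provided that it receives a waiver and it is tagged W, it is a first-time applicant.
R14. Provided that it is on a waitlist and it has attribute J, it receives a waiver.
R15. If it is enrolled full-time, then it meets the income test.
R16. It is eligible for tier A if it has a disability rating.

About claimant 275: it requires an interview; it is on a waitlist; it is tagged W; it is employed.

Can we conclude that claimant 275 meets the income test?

No

Forward chaining from the given facts derives: has dependents, receives a waiver, is a first-time applicant.
Rules concluding "it meets the income test": R3 needs "it meets criterion D"; R12 needs "it is over 18"; R15 needs "it is enrolled full-time" — none of these are established.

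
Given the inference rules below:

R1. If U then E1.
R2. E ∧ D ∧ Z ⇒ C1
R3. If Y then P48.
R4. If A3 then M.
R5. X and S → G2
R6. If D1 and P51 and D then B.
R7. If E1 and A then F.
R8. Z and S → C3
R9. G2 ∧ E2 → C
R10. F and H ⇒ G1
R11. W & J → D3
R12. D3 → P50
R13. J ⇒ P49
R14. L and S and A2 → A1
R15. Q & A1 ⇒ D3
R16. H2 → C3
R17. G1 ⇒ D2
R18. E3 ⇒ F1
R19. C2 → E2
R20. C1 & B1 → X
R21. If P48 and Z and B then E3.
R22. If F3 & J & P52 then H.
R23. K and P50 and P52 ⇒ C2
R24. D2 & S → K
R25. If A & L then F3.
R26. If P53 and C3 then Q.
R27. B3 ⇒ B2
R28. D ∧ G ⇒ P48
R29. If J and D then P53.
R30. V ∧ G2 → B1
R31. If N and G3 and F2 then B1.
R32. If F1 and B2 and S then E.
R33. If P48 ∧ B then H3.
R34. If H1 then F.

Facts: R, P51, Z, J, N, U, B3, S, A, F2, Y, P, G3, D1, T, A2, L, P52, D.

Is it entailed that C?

Yes

E1  (by R1: U)
P48  (by R3: Y)
B  (by R6: D1, P51, D)
F  (by R7: E1, A)
C3  (by R8: Z, S)
A1  (by R14: L, S, A2)
E3  (by R21: P48, Z, B)
F3  (by R25: A, L)
B2  (by R27: B3)
P53  (by R29: J, D)
B1  (by R31: N, G3, F2)
F1  (by R18: E3)
H  (by R22: F3, J, P52)
Q  (by R26: P53, C3)
E  (by R32: F1, B2, S)
C1  (by R2: E, D, Z)
G1  (by R10: F, H)
D3  (by R15: Q, A1)
D2  (by R17: G1)
X  (by R20: C1, B1)
K  (by R24: D2, S)
G2  (by R5: X, S)
P50  (by R12: D3)
C2  (by R23: K, P50, P52)
E2  (by R19: C2)
C  (by R9: G2, E2)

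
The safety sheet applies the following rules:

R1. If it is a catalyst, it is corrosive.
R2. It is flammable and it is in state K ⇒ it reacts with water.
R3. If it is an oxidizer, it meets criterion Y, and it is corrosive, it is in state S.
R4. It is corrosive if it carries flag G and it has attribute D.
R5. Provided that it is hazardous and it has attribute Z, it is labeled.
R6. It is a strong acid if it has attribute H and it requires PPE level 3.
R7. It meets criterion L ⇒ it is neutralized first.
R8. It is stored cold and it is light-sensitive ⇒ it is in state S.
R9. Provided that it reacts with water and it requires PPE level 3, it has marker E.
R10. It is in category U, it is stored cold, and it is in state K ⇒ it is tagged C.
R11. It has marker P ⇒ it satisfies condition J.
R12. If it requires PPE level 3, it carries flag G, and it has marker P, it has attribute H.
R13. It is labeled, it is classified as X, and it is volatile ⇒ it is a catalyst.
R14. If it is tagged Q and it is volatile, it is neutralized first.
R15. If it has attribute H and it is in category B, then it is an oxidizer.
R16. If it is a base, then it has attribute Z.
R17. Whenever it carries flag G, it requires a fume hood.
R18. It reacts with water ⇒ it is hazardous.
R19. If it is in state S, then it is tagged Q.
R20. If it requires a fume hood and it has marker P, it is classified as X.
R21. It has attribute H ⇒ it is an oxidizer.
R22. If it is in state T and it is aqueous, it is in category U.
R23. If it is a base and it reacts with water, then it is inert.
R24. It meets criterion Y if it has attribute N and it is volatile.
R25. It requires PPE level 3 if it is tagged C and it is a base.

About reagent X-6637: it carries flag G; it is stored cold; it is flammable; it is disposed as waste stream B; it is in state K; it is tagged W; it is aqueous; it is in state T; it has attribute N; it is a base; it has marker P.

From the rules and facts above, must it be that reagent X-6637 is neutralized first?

Forward chaining from the given facts derives: reacts with water, satisfies condition J, has attribute Z, requires a fume hood, is hazardous, is classified as X, is in category U, is inert, is labeled, is tagged C, requires PPE level 3, has marker E, has attribute H, is an oxidizer, is a strong acid.
Rules concluding "it is neutralized first": R7 needs "it meets criterion L"; R14 needs "it is tagged Q" — none of these are established.

No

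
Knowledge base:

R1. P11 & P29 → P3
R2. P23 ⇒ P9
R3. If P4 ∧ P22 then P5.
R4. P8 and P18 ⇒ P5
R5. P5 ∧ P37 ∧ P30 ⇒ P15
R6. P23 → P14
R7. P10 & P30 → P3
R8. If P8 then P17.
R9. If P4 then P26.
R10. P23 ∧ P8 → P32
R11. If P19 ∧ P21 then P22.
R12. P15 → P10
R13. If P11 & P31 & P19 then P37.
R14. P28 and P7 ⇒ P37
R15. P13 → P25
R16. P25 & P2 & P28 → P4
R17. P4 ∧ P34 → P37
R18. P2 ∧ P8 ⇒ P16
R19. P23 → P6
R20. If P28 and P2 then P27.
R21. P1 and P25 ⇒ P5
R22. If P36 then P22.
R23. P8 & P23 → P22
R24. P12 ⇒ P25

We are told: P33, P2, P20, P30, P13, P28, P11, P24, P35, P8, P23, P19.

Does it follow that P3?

Forward chaining from the given facts derives: P9, P14, P17, P32, P25, P4, P16, P6, P27, P22, P5, P26.
Rules concluding P3: R1 needs P29; R7 needs P10 — none of these are established.

No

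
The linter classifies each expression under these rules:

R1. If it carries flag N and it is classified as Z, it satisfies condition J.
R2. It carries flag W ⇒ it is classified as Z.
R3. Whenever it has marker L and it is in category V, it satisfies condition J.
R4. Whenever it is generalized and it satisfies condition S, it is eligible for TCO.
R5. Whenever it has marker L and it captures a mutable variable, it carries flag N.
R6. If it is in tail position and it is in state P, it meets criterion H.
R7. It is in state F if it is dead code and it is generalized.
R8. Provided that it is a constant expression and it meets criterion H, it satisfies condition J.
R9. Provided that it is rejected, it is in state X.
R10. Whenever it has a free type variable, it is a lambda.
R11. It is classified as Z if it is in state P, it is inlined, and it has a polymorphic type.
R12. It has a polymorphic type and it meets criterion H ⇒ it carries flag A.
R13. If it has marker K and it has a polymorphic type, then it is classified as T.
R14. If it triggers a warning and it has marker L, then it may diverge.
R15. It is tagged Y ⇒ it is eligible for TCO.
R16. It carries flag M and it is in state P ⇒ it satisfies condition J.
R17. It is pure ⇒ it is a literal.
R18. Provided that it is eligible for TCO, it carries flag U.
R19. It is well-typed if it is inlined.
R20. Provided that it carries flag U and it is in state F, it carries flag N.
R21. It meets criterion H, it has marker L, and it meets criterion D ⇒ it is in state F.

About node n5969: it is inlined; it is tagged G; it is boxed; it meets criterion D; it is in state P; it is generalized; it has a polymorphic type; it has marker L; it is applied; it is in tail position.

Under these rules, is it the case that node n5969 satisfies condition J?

No

Forward chaining from the given facts derives: meets criterion H, is classified as Z, carries flag A, is well-typed, is in state F.
Rules concluding "it satisfies condition J": R1 needs "it carries flag N"; R3 needs "it is in category V"; R8 needs "it is a constant expression"; R16 needs "it carries flag M" — none of these are established.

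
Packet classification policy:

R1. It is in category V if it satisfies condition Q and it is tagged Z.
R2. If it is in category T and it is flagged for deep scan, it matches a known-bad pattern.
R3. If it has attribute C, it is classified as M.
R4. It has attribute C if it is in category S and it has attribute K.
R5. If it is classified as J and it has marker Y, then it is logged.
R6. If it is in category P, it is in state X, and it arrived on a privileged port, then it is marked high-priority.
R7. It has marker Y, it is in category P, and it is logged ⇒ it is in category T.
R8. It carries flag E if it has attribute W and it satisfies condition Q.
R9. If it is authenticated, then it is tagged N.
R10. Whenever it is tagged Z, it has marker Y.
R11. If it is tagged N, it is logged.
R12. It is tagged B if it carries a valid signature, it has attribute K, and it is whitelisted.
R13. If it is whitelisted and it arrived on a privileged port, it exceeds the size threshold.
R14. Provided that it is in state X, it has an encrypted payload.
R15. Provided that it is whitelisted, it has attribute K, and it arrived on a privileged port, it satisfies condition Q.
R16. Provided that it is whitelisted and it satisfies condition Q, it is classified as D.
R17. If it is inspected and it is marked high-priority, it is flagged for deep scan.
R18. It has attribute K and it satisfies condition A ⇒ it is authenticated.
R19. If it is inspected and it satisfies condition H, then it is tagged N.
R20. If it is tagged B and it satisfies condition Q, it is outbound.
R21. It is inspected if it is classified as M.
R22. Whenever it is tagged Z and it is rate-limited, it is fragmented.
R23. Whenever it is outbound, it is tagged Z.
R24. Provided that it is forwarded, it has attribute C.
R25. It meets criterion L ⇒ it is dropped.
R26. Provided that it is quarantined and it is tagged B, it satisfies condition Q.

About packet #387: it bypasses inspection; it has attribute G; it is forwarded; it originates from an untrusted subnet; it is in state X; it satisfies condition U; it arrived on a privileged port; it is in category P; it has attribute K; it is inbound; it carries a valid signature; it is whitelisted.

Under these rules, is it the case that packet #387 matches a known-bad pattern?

No

Forward chaining from the given facts derives: is marked high-priority, is tagged B, exceeds the size threshold, has an encrypted payload, satisfies condition Q, is classified as D, is outbound, is tagged Z, has attribute C, is in category V, is classified as M, has marker Y, is inspected, is flagged for deep scan.
The only rule concluding "it matches a known-bad pattern" is R2, which needs "it is in category T"; that is never established.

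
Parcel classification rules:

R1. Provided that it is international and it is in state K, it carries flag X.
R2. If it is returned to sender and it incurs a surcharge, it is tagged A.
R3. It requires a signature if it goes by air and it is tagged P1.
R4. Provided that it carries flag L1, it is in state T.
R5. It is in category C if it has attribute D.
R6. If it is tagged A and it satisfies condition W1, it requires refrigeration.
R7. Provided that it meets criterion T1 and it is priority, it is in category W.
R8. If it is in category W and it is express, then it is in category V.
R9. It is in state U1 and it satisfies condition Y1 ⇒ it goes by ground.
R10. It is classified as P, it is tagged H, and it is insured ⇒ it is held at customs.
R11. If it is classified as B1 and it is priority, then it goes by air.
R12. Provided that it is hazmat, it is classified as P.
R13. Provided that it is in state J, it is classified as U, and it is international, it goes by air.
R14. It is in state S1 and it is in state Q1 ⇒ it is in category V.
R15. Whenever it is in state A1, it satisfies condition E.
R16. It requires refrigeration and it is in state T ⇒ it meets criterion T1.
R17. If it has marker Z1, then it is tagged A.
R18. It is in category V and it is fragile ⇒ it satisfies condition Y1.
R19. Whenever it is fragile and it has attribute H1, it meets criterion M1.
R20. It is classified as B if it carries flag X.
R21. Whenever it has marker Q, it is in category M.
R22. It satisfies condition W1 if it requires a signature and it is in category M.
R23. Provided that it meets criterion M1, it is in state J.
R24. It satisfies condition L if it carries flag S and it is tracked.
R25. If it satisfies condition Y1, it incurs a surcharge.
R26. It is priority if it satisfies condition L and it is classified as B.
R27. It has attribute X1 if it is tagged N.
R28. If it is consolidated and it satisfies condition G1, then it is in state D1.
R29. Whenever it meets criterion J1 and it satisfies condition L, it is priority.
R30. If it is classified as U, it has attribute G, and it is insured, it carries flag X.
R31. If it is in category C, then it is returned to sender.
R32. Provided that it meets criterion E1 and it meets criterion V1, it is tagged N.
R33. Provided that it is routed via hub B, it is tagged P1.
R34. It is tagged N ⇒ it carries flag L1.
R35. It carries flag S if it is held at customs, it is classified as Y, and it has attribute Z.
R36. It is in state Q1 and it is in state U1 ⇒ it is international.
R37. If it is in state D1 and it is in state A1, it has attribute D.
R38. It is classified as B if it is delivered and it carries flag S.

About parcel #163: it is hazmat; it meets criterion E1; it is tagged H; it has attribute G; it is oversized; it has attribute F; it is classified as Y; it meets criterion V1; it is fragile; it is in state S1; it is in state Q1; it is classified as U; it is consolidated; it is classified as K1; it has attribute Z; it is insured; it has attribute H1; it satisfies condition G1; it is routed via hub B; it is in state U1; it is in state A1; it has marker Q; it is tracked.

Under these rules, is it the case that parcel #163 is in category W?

By R12 (it is hazmat): it is classified as P.
By R14 (it is in state S1, it is in state Q1): it is in category V.
By R18 (it is in category V, it is fragile): it satisfies condition Y1.
By R19 (it is fragile, it has attribute H1): it meets criterion M1.
By R21 (it has marker Q): it is in category M.
By R23 (it meets criterion M1): it is in state J.
By R25 (it satisfies condition Y1): it incurs a surcharge.
By R28 (it is consolidated, it satisfies condition G1): it is in state D1.
By R30 (it is classified as U, it has attribute G, it is insured): it carries flag X.
By R32 (it meets criterion E1, it meets criterion V1): it is tagged N.
By R33 (it is routed via hub B): it is tagged P1.
By R34 (it is tagged N): it carries flag L1.
By R36 (it is in state Q1, it is in state U1): it is international.
By R37 (it is in state D1, it is in state A1): it has attribute D.
By R4 (it carries flag L1): it is in state T.
By R5 (it has attribute D): it is in category C.
By R10 (it is classified as P, it is tagged H, it is insured): it is held at customs.
By R13 (it is in state J, it is classified as U, it is international): it goes by air.
By R20 (it carries flag X): it is classified as B.
By R31 (it is in category C): it is returned to sender.
By R35 (it is held at customs, it is classified as Y, it has attribute Z): it carries flag S.
By R2 (it is returned to sender, it incurs a surcharge): it is tagged A.
By R3 (it goes by air, it is tagged P1): it requires a signature.
By R22 (it requires a signature, it is in category M): it satisfies condition W1.
By R24 (it carries flag S, it is tracked): it satisfies condition L.
By R26 (it satisfies condition L, it is classified as B): it is priority.
By R6 (it is tagged A, it satisfies condition W1): it requires refrigeration.
By R16 (it requires refrigeration, it is in state T): it meets criterion T1.
By R7 (it meets criterion T1, it is priority): it is in category W.

Yes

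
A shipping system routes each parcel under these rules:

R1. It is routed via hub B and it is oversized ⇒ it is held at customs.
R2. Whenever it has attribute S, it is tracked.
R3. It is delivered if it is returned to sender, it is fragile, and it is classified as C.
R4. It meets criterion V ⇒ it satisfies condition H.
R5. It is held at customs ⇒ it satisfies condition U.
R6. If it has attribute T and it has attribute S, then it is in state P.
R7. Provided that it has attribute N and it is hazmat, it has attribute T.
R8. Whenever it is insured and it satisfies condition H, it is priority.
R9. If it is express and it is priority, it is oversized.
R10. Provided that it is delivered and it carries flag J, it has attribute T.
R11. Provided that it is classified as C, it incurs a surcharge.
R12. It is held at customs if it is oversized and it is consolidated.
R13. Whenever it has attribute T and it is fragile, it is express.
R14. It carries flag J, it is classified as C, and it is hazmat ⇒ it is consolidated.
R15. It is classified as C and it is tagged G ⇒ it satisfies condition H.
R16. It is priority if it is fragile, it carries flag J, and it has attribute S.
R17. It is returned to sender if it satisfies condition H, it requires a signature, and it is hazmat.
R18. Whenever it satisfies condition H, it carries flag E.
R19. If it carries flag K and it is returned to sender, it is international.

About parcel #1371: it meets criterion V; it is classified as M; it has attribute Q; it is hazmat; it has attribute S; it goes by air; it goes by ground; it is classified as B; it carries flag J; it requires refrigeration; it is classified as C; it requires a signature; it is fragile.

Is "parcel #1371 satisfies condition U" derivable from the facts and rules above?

Yes

By R4 (it meets criterion V): it satisfies condition H.
By R14 (it carries flag J, it is classified as C, it is hazmat): it is consolidated.
By R16 (it is fragile, it carries flag J, it has attribute S): it is priority.
By R17 (it satisfies condition H, it requires a signature, it is hazmat): it is returned to sender.
By R3 (it is returned to sender, it is fragile, it is classified as C): it is delivered.
By R10 (it is delivered, it carries flag J): it has attribute T.
By R13 (it has attribute T, it is fragile): it is express.
By R9 (it is express, it is priority): it is oversized.
By R12 (it is oversized, it is consolidated): it is held at customs.
By R5 (it is held at customs): it satisfies condition U.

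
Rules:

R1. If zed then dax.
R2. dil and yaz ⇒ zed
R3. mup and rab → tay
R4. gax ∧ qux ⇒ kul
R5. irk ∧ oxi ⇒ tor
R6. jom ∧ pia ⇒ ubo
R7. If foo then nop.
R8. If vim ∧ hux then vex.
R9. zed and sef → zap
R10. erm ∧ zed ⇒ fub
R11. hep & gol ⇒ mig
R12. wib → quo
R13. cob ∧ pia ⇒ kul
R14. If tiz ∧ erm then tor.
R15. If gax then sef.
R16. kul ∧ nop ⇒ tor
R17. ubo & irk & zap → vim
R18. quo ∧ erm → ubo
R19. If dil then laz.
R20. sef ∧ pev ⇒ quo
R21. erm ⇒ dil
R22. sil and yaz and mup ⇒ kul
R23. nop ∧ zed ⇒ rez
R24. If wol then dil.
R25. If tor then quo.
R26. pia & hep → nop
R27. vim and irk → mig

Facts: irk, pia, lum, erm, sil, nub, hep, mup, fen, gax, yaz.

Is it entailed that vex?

Forward chaining from the given facts derives: sef, dil, kul, nop, zed, zap, fub, tor, laz, rez, quo, dax, ubo, vim, mig.
The only rule concluding vex is R8, which needs hux; that is never established.

No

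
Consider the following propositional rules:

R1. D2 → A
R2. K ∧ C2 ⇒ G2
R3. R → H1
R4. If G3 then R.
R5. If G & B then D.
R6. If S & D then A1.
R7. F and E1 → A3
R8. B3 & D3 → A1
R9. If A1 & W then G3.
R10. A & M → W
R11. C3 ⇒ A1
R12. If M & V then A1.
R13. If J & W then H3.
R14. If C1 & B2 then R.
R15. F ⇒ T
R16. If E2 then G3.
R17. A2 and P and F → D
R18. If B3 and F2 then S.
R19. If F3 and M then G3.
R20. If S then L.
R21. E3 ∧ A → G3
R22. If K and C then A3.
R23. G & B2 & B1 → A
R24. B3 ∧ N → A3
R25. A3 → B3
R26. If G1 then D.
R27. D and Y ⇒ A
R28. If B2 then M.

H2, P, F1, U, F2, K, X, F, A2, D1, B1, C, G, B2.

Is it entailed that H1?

D  (by R17: A2, P, F)
A3  (by R22: K, C)
A  (by R23: G, B2, B1)
B3  (by R25: A3)
M  (by R28: B2)
W  (by R10: A, M)
S  (by R18: B3, F2)
A1  (by R6: S, D)
G3  (by R9: A1, W)
R  (by R4: G3)
H1  (by R3: R)

Yes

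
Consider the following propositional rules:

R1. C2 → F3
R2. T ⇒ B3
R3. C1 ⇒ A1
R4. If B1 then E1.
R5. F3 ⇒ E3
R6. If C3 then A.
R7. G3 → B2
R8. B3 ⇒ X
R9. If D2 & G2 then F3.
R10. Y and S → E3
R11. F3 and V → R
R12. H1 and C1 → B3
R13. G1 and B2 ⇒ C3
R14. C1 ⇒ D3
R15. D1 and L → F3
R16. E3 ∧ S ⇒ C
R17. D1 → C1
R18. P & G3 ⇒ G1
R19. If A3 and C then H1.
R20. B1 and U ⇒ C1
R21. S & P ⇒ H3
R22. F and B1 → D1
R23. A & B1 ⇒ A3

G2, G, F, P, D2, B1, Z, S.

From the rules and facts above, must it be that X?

No

Forward chaining from the given facts derives: E1, F3, H3, D1, E3, C, C1, A1, D3.
The only rule concluding X is R8, which needs B3; that is never established.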